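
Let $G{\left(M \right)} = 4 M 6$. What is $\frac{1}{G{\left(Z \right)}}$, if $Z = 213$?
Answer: $\frac{1}{5112} \approx 0.00019562$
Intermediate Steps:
$G{\left(M \right)} = 24 M$
$\frac{1}{G{\left(Z \right)}} = \frac{1}{24 \cdot 213} = \frac{1}{5112}$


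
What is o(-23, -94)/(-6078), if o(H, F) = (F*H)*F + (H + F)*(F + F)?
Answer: 90616/3039 ≈ 29.818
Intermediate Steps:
o(H, F) = H*F² + 2*F*(F + H) (o(H, F) = H*F² + (F + H)*(2*F) = H*F² + 2*F*(F + H))
o(-23, -94)/(-6078) = -94*(2*(-94) + 2*(-23) - 94*(-23))/(-6078) = -94*(-188 - 46 + 2162)*(-1/6078) = -94*1928*(-1/6078) = -181232*(-1/6078) = 90616/3039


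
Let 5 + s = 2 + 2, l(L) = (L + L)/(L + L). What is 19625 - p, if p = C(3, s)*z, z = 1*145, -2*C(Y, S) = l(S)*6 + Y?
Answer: 40555/2 ≈ 20278.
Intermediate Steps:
l(L) = 1 (l(L) = (2*L)/((2*L)) = (2*L)*(1/(2*L)) = 1)
s = -1 (s = -5 + (2 + 2) = -5 + 4 = -1)
C(Y, S) = -3 - Y/2 (C(Y, S) = -(1*6 + Y)/2 = -(6 + Y)/2 = -3 - Y/2)
z = 145
p = -1305/2 (p = (-3 - 1/2*3)*145 = (-3 - 3/2)*145 = -9/2*145 = -1305/2 ≈ -652.50)
19625 - p = 19625 - 1*(-1305/2) = 19625 + 1305/2 = 40555/2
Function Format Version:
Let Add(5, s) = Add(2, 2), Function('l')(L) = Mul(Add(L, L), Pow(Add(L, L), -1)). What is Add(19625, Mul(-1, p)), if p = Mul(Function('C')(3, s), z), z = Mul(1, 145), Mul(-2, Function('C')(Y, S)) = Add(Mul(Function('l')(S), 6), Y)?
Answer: Rational(40555, 2) ≈ 20278.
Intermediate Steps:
Function('l')(L) = 1 (Function('l')(L) = Mul(Mul(2, L), Pow(Mul(2, L), -1)) = Mul(Mul(2, L), Mul(Rational(1, 2), Pow(L, -1))) = 1)
s = -1 (s = Add(-5, Add(2, 2)) = Add(-5, 4) = -1)
Function('C')(Y, S) = Add(-3, Mul(Rational(-1, 2), Y)) (Function('C')(Y, S) = Mul(Rational(-1, 2), Add(Mul(1, 6), Y)) = Mul(Rational(-1, 2), Add(6, Y)) = Add(-3, Mul(Rational(-1, 2), Y)))
z = 145
p = Rational(-1305, 2) (p = Mul(Add(-3, Mul(Rational(-1, 2), 3)), 145) = Mul(Add(-3, Rational(-3, 2)), 145) = Mul(Rational(-9, 2), 145) = Rational(-1305, 2) ≈ -652.50)
Add(19625, Mul(-1, p)) = Add(19625, Mul(-1, Rational(-1305, 2))) = Add(19625, Rational(1305, 2)) = Rational(40555, 2)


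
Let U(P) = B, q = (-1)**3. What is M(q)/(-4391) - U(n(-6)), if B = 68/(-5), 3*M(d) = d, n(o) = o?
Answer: 895769/65865 ≈ 13.600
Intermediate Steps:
q = -1
M(d) = d/3
B = -68/5 (B = 68*(-1/5) = -68/5 ≈ -13.600)
U(P) = -68/5
M(q)/(-4391) - U(n(-6)) = ((1/3)*(-1))/(-4391) - 1*(-68/5) = -1/3*(-1/4391) + 68/5 = 1/13173 + 68/5 = 895769/65865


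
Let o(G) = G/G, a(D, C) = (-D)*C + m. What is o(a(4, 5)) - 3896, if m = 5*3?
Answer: -3895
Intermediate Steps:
m = 15
a(D, C) = 15 - C*D (a(D, C) = (-D)*C + 15 = -C*D + 15 = 15 - C*D)
o(G) = 1
o(a(4, 5)) - 3896 = 1 - 3896 = -3895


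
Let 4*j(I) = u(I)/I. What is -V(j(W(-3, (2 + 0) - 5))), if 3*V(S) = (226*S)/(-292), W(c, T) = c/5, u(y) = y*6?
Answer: 113/292 ≈ 0.38699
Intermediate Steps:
u(y) = 6*y
W(c, T) = c/5 (W(c, T) = c*(⅕) = c/5)
j(I) = 3/2 (j(I) = ((6*I)/I)/4 = (¼)*6 = 3/2)
V(S) = -113*S/438 (V(S) = ((226*S)/(-292))/3 = ((226*S)*(-1/292))/3 = (-113*S/146)/3 = -113*S/438)
-V(j(W(-3, (2 + 0) - 5))) = -(-113)*3/(438*2) = -1*(-113/292) = 113/292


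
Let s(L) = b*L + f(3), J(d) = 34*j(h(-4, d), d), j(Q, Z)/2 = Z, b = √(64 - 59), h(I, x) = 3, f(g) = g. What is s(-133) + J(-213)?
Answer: -14481 - 133*√5 ≈ -14778.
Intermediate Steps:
b = √5 ≈ 2.2361
j(Q, Z) = 2*Z
J(d) = 68*d (J(d) = 34*(2*d) = 68*d)
s(L) = 3 + L*√5 (s(L) = √5*L + 3 = L*√5 + 3 = 3 + L*√5)
s(-133) + J(-213) = (3 - 133*√5) + 68*(-213) = (3 - 133*√5) - 14484 = -14481 - 133*√5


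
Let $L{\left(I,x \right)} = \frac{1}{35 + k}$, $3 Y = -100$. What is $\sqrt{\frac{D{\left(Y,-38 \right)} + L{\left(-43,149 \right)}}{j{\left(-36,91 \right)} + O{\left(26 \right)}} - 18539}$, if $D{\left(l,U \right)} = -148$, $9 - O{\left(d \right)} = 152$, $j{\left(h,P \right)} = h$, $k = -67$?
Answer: $\frac{i \sqrt{38014822490}}{1432} \approx 136.16 i$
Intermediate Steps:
$O{\left(d \right)} = -143$ ($O{\left(d \right)} = 9 - 152 = -143$)
$Y = - \frac{100}{3}$ ($Y = \frac{1}{3} \left(-100\right) = - \frac{100}{3} \approx -33.333$)
$L{\left(I,x \right)} = - \frac{1}{32}$ ($L{\left(I,x \right)} = \frac{1}{35 - 67} = \frac{1}{-32} = - \frac{1}{32}$)
$\sqrt{\frac{D{\left(Y,-38 \right)} + L{\left(-43,149 \right)}}{j{\left(-36,91 \right)} + O{\left(26 \right)}} - 18539} = \sqrt{\frac{-148 - \frac{1}{32}}{-36 - 143} - 18539} = \sqrt{- \frac{4737}{32 \left(-179\right)} - 18539} = \sqrt{\left(- \frac{4737}{32}\right) \left(- \frac{1}{179}\right) - 18539} = \sqrt{\frac{4737}{5728} - 18539} = \sqrt{- \frac{106186655}{5728}} = \frac{i \sqrt{38014822490}}{1432}$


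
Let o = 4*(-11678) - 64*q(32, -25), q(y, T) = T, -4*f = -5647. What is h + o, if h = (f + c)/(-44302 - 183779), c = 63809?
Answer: -1959858151/43444 ≈ -45112.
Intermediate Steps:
f = 5647/4 (f = -¼*(-5647) = 5647/4 ≈ 1411.8)
h = -12423/43444 (h = (5647/4 + 63809)/(-44302 - 183779) = (260883/4)/(-228081) = (260883/4)*(-1/228081) = -12423/43444 ≈ -0.28595)
o = -45112 (o = 4*(-11678) - 64*(-25) = -46712 + 1600 = -45112)
h + o = -12423/43444 - 45112 = -1959858151/43444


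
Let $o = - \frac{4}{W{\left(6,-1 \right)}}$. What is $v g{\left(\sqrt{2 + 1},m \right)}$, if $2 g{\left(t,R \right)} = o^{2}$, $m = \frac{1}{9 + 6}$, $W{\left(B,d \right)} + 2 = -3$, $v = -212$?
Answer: $- \frac{1696}{25} \approx -67.84$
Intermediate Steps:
$W{\left(B,d \right)} = -5$ ($W{\left(B,d \right)} = -2 - 3 = -5$)
$o = \frac{4}{5}$ ($o = - \frac{4}{-5} = \left(-4\right) \left(- \frac{1}{5}\right) = \frac{4}{5} \approx 0.8$)
$m = \frac{1}{15} \approx 0.066667$
$g{\left(t,R \right)} = \frac{8}{25}$ ($g{\left(t,R \right)} = \frac{\left(\frac{4}{5}\right)^{2}}{2} = \frac{1}{2} \cdot \frac{16}{25} = \frac{8}{25}$)
$v g{\left(\sqrt{2 + 1},m \right)} = \left(-212\right) \frac{8}{25} = - \frac{1696}{25}$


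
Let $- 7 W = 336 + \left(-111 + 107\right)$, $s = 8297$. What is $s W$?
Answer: $- \frac{2754604}{7} \approx -3.9352 \cdot 10^{5}$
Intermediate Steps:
$W = - \frac{332}{7}$ ($W = - \frac{336 + \left(-111 + 107\right)}{7} = - \frac{336 - 4}{7} = \left(- \frac{1}{7}\right) 332 = - \frac{332}{7} \approx -47.429$)
$s W = 8297 \left(- \frac{332}{7}\right) = - \frac{2754604}{7}$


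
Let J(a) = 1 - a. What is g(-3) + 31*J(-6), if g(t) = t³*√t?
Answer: 217 - 27*I*√3 ≈ 217.0 - 46.765*I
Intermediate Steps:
g(t) = t^(7/2)
g(-3) + 31*J(-6) = (-3)^(7/2) + 31*(1 - 1*(-6)) = -27*I*√3 + 31*(1 + 6) = -27*I*√3 + 31*7 = -27*I*√3 + 217 = 217 - 27*I*√3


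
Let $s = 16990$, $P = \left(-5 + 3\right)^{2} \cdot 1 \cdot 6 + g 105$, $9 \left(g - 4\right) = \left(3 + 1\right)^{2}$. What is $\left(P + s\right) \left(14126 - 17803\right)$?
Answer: $- \frac{194373574}{3} \approx -6.4791 \cdot 10^{7}$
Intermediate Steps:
$g = \frac{52}{9}$ ($g = 4 + \frac{\left(3 + 1\right)^{2}}{9} = 4 + \frac{4^{2}}{9} = 4 + \frac{1}{9} \cdot 16 = 4 + \frac{16}{9} = \frac{52}{9} \approx 5.7778$)
$P = \frac{1892}{3}$ ($P = \left(-5 + 3\right)^{2} \cdot 1 \cdot 6 + \frac{52}{9} \cdot 105 = \left(-2\right)^{2} \cdot 1 \cdot 6 + \frac{1820}{3} = 4 \cdot 1 \cdot 6 + \frac{1820}{3} = 4 \cdot 6 + \frac{1820}{3} = 24 + \frac{1820}{3} = \frac{1892}{3} \approx 630.67$)
$\left(P + s\right) \left(14126 - 17803\right) = \left(\frac{1892}{3} + 16990\right) \left(14126 - 17803\right) = \frac{52862}{3} \left(-3677\right) = - \frac{194373574}{3}$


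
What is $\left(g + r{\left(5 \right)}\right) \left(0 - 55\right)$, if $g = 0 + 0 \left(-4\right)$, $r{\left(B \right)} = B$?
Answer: $-275$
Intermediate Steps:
$g = 0$ ($g = 0 + 0 = 0$)
$\left(g + r{\left(5 \right)}\right) \left(0 - 55\right) = \left(0 + 5\right) \left(0 - 55\right) = 5 \left(-55\right) = -275$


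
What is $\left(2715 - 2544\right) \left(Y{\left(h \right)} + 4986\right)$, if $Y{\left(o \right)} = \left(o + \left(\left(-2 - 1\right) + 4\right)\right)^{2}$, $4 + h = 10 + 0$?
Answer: $860985$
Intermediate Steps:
$h = 6$ ($h = -4 + \left(10 + 0\right) = -4 + 10 = 6$)
$Y{\left(o \right)} = \left(1 + o\right)^{2}$ ($Y{\left(o \right)} = \left(o + \left(-3 + 4\right)\right)^{2} = \left(o + 1\right)^{2} = \left(1 + o\right)^{2}$)
$\left(2715 - 2544\right) \left(Y{\left(h \right)} + 4986\right) = \left(2715 - 2544\right) \left(\left(1 + 6\right)^{2} + 4986\right) = 171 \left(7^{2} + 4986\right) = 171 \left(49 + 4986\right) = 171 \cdot 5035 = 860985$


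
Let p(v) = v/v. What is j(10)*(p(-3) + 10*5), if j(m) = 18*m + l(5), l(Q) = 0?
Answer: 9180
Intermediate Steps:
p(v) = 1
j(m) = 18*m (j(m) = 18*m + 0 = 18*m)
j(10)*(p(-3) + 10*5) = (18*10)*(1 + 10*5) = 180*(1 + 50) = 180*51 = 9180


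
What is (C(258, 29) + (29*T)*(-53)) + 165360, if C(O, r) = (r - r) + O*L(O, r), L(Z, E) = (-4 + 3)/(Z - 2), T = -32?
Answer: 27461503/128 ≈ 2.1454e+5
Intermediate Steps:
L(Z, E) = -1/(-2 + Z)
C(O, r) = -O/(-2 + O) (C(O, r) = (r - r) + O*(-1/(-2 + O)) = 0 - O/(-2 + O) = -O/(-2 + O))
(C(258, 29) + (29*T)*(-53)) + 165360 = (-1*258/(-2 + 258) + (29*(-32))*(-53)) + 165360 = (-1*258/256 - 928*(-53)) + 165360 = (-1*258*1/256 + 49184) + 165360 = (-129/128 + 49184) + 165360 = 6295423/128 + 165360 = 27461503/128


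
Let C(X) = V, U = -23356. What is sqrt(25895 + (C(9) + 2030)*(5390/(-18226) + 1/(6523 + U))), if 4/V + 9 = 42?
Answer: sqrt(72020711742497689776319)/1687390419 ≈ 159.04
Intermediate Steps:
V = 4/33 (V = 4/(-9 + 42) = 4/33 ≈ 0.12121)
C(X) = 4/33
sqrt(25895 + (C(9) + 2030)*(5390/(-18226) + 1/(6523 + U))) = sqrt(25895 + (4/33 + 2030)*(5390/(-18226) + 1/(6523 - 23356))) = sqrt(25895 + 66994*(5390*(-1/18226) + 1/(-16833))/33) = sqrt(25895 + 66994*(-2695/9113 - 1/16833)/33) = sqrt(25895 + (66994/33)*(-45374048/153399129)) = sqrt(25895 - 3039788971712/5062171257) = sqrt(128045135728303/5062171257) = sqrt(72020711742497689776319)/1687390419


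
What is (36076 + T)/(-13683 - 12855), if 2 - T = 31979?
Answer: -4099/26538 ≈ -0.15446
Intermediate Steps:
T = -31977 (T = 2 - 1*31979 = 2 - 31979 = -31977)
(36076 + T)/(-13683 - 12855) = (36076 - 31977)/(-13683 - 12855) = 4099/(-26538) = 4099*(-1/26538) = -4099/26538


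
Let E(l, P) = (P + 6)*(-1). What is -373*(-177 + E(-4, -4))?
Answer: 66767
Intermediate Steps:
E(l, P) = -6 - P (E(l, P) = (6 + P)*(-1) = -6 - P)
-373*(-177 + E(-4, -4)) = -373*(-177 + (-6 - 1*(-4))) = -373*(-177 + (-6 + 4)) = -373*(-177 - 2) = -373*(-179) = 66767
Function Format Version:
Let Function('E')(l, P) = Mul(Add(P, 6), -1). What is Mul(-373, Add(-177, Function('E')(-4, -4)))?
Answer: 66767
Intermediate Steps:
Function('E')(l, P) = Add(-6, Mul(-1, P)) (Function('E')(l, P) = Mul(Add(6, P), -1) = Add(-6, Mul(-1, P)))
Mul(-373, Add(-177, Function('E')(-4, -4))) = Mul(-373, Add(-177, Add(-6, Mul(-1, -4)))) = Mul(-373, Add(-177, Add(-6, 4))) = Mul(-373, Add(-177, -2)) = Mul(-373, -179) = 66767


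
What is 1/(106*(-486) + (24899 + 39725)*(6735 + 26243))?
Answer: 1/2131118756 ≈ 4.6924e-10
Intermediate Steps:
1/(106*(-486) + (24899 + 39725)*(6735 + 26243)) = 1/(-51516 + 64624*32978) = 1/(-51516 + 2131170272) = 1/2131118756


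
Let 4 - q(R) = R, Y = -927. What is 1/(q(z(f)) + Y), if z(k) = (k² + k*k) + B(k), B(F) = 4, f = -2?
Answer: -1/935 ≈ -0.0010695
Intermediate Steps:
z(k) = 4 + 2*k² (z(k) = (k² + k*k) + 4 = (k² + k²) + 4 = 2*k² + 4 = 4 + 2*k²)
q(R) = 4 - R
1/(q(z(f)) + Y) = 1/((4 - (4 + 2*(-2)²)) - 927) = 1/((4 - (4 + 2*4)) - 927) = 1/((4 - (4 + 8)) - 927) = 1/((4 - 1*12) - 927) = 1/((4 - 12) - 927) = 1/(-8 - 927) = 1/(-935) = -1/935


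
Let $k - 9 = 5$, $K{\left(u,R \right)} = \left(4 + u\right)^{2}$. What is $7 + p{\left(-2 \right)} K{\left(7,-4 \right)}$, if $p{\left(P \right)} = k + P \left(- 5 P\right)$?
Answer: $-719$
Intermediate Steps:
$k = 14$ ($k = 9 + 5 = 14$)
$p{\left(P \right)} = 14 - 5 P^{2}$ ($p{\left(P \right)} = 14 + P \left(- 5 P\right) = 14 - 5 P^{2}$)
$7 + p{\left(-2 \right)} K{\left(7,-4 \right)} = 7 + \left(14 - 5 \left(-2\right)^{2}\right) \left(4 + 7\right)^{2} = 7 + \left(14 - 20\right) 11^{2} = 7 + \left(14 - 20\right) 121 = 7 - 726 = -719$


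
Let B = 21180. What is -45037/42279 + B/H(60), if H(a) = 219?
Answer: 295202039/3086367 ≈ 95.647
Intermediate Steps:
-45037/42279 + B/H(60) = -45037/42279 + 21180/219 = -45037*1/42279 + 21180*(1/219) = -45037/42279 + 7060/73 = 295202039/3086367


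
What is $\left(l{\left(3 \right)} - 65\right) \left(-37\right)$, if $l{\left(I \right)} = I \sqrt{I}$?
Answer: $2405 - 111 \sqrt{3} \approx 2212.7$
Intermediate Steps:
$l{\left(I \right)} = I^{\frac{3}{2}}$
$\left(l{\left(3 \right)} - 65\right) \left(-37\right) = \left(3^{\frac{3}{2}} - 65\right) \left(-37\right) = \left(3 \sqrt{3} - 65\right) \left(-37\right) = \left(-65 + 3 \sqrt{3}\right) \left(-37\right) = 2405 - 111 \sqrt{3}$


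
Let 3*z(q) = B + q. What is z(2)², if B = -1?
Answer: ⅑ ≈ 0.11111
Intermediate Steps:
z(q) = -⅓ + q/3 (z(q) = (-1 + q)/3 = -⅓ + q/3)
z(2)² = (-⅓ + (⅓)*2)² = (-⅓ + ⅔)² = (⅓)² = ⅑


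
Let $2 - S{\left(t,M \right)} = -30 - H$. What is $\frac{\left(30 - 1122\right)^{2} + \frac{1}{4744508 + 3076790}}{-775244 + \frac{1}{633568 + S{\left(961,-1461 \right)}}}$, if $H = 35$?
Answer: $- \frac{5909670518156212355}{3841991549571036822} \approx -1.5382$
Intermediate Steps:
$S{\left(t,M \right)} = 67$ ($S{\left(t,M \right)} = 2 - \left(-30 - 35\right) = 2 - -65 = 2 + 65 = 67$)
$\frac{\left(30 - 1122\right)^{2} + \frac{1}{4744508 + 3076790}}{-775244 + \frac{1}{633568 + S{\left(961,-1461 \right)}}} = \frac{\left(30 - 1122\right)^{2} + \frac{1}{4744508 + 3076790}}{-775244 + \frac{1}{633568 + 67}} = \frac{\left(-1092\right)^{2} + \frac{1}{7821298}}{-775244 + \frac{1}{633635}} = \frac{1192464 + \frac{1}{7821298}}{-775244 + \frac{1}{633635}} = \frac{9326616298273}{7821298 \left(- \frac{491221731939}{633635}\right)} = \frac{9326616298273}{7821298} \left(- \frac{633635}{491221731939}\right) = - \frac{5909670518156212355}{3841991549571036822}$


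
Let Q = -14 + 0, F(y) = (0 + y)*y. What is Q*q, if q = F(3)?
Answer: -126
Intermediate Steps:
F(y) = y**2 (F(y) = y*y = y**2)
q = 9 (q = 3**2 = 9)
Q = -14
Q*q = -14*9 = -126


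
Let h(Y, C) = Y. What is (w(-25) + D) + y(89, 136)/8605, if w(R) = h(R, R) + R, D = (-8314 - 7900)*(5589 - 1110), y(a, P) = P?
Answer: -624917094244/8605 ≈ -7.2623e+7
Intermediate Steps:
D = -72622506 (D = -16214*4479 = -72622506)
w(R) = 2*R (w(R) = R + R = 2*R)
(w(-25) + D) + y(89, 136)/8605 = (2*(-25) - 72622506) + 136/8605 = (-50 - 72622506) + 136*(1/8605) = -72622556 + 136/8605 = -624917094244/8605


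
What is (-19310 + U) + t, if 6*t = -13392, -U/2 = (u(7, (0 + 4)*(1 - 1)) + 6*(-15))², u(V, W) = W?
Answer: -37742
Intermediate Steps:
U = -16200 (U = -2*((0 + 4)*(1 - 1) + 6*(-15))² = -2*(4*0 - 90)² = -2*(0 - 90)² = -2*(-90)² = -2*8100 = -16200)
t = -2232 (t = (⅙)*(-13392) = -2232)
(-19310 + U) + t = (-19310 - 16200) - 2232 = -35510 - 2232 = -37742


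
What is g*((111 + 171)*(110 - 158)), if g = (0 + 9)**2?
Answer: -1096416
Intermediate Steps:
g = 81 (g = 9**2 = 81)
g*((111 + 171)*(110 - 158)) = 81*((111 + 171)*(110 - 158)) = 81*(282*(-48)) = 81*(-13536) = -1096416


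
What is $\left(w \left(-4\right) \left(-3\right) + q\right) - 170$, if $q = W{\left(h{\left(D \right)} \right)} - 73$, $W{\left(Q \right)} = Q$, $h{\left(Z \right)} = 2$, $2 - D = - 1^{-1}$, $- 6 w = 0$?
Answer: $-241$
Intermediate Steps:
$w = 0$ ($w = \left(- \frac{1}{6}\right) 0 = 0$)
$D = 3$ ($D = 2 - - 1^{-1} = 2 - \left(-1\right) 1 = 2 - -1 = 2 + 1 = 3$)
$q = -71$ ($q = 2 - 73 = -71$)
$\left(w \left(-4\right) \left(-3\right) + q\right) - 170 = \left(0 \left(-4\right) \left(-3\right) - 71\right) - 170 = \left(0 \left(-3\right) - 71\right) - 170 = \left(0 - 71\right) - 170 = -71 - 170 = -241$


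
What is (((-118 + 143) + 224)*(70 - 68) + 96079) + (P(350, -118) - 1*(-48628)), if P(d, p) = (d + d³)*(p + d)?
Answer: 9947226405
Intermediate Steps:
P(d, p) = (d + p)*(d + d³) (P(d, p) = (d + d³)*(d + p) = (d + p)*(d + d³))
(((-118 + 143) + 224)*(70 - 68) + 96079) + (P(350, -118) - 1*(-48628)) = (((-118 + 143) + 224)*(70 - 68) + 96079) + (350*(350 - 118 + 350³ - 118*350²) - 1*(-48628)) = ((25 + 224)*2 + 96079) + (350*(350 - 118 + 42875000 - 118*122500) + 48628) = (249*2 + 96079) + (350*(350 - 118 + 42875000 - 14455000) + 48628) = (498 + 96079) + (350*28420232 + 48628) = 96577 + (9947081200 + 48628) = 96577 + 9947129828 = 9947226405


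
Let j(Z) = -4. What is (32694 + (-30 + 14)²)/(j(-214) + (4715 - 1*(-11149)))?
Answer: 3295/1586 ≈ 2.0776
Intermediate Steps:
(32694 + (-30 + 14)²)/(j(-214) + (4715 - 1*(-11149))) = (32694 + (-30 + 14)²)/(-4 + (4715 - 1*(-11149))) = (32694 + (-16)²)/(-4 + (4715 + 11149)) = (32694 + 256)/(-4 + 15864) = 32950/15860 = 32950*(1/15860) = 3295/1586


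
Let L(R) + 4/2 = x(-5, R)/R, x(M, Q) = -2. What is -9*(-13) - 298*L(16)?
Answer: 3001/4 ≈ 750.25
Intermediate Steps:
L(R) = -2 - 2/R
-9*(-13) - 298*L(16) = -9*(-13) - 298*(-2 - 2/16) = 117 - 298*(-2 - 2*1/16) = 117 - 298*(-2 - 1/8) = 117 - 298*(-17/8) = 117 + 2533/4 = 3001/4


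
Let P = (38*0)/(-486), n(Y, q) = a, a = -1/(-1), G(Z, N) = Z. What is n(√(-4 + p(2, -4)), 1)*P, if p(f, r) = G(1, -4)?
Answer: 0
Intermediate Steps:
p(f, r) = 1
a = 1 (a = -1*(-1) = 1)
n(Y, q) = 1
P = 0 (P = 0*(-1/486) = 0)
n(√(-4 + p(2, -4)), 1)*P = 1*0 = 0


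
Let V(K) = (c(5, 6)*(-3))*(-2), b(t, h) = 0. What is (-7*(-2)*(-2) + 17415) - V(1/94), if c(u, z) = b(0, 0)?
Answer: 17387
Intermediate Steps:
c(u, z) = 0
V(K) = 0 (V(K) = (0*(-3))*(-2) = 0*(-2) = 0)
(-7*(-2)*(-2) + 17415) - V(1/94) = (-7*(-2)*(-2) + 17415) - 1*0 = (14*(-2) + 17415) + 0 = (-28 + 17415) + 0 = 17387 + 0 = 17387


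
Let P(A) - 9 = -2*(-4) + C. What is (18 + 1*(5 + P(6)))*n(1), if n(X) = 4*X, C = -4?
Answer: 144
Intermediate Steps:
P(A) = 13 (P(A) = 9 + (-2*(-4) - 4) = 9 + (8 - 4) = 9 + 4 = 13)
(18 + 1*(5 + P(6)))*n(1) = (18 + 1*(5 + 13))*(4*1) = (18 + 1*18)*4 = (18 + 18)*4 = 36*4 = 144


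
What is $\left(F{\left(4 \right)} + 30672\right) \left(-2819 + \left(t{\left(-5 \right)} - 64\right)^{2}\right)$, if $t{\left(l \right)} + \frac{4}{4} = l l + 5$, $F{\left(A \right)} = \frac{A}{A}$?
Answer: $-48892762$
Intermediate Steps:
$F{\left(A \right)} = 1$
$t{\left(l \right)} = 4 + l^{2}$ ($t{\left(l \right)} = -1 + \left(l l + 5\right) = -1 + \left(l^{2} + 5\right) = -1 + \left(5 + l^{2}\right) = 4 + l^{2}$)
$\left(F{\left(4 \right)} + 30672\right) \left(-2819 + \left(t{\left(-5 \right)} - 64\right)^{2}\right) = \left(1 + 30672\right) \left(-2819 + \left(\left(4 + \left(-5\right)^{2}\right) - 64\right)^{2}\right) = 30673 \left(-2819 + \left(\left(4 + 25\right) - 64\right)^{2}\right) = 30673 \left(-2819 + \left(29 - 64\right)^{2}\right) = 30673 \left(-2819 + \left(-35\right)^{2}\right) = 30673 \left(-2819 + 1225\right) = 30673 \left(-1594\right) = -48892762$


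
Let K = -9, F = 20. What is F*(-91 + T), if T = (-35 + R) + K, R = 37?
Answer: -1960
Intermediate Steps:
T = -7 (T = (-35 + 37) - 9 = 2 - 9 = -7)
F*(-91 + T) = 20*(-91 - 7) = 20*(-98) = -1960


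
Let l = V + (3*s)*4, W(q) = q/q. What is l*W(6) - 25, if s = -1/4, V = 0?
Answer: -28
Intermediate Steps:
s = -¼ (s = -1*¼ = -¼ ≈ -0.25000)
W(q) = 1
l = -3 (l = 0 + (3*(-¼))*4 = 0 - ¾*4 = 0 - 3 = -3)
l*W(6) - 25 = -3*1 - 25 = -3 - 25 = -28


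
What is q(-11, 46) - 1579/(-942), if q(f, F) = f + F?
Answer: 34549/942 ≈ 36.676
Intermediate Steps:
q(f, F) = F + f
q(-11, 46) - 1579/(-942) = (46 - 11) - 1579/(-942) = 35 - 1579*(-1/942) = 35 + 1579/942 = 34549/942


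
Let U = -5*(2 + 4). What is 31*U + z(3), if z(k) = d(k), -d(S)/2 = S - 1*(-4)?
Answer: -944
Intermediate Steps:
d(S) = -8 - 2*S (d(S) = -2*(S - 1*(-4)) = -2*(S + 4) = -2*(4 + S) = -8 - 2*S)
z(k) = -8 - 2*k
U = -30 (U = -5*6 = -30)
31*U + z(3) = 31*(-30) + (-8 - 2*3) = -930 + (-8 - 6) = -930 - 14 = -944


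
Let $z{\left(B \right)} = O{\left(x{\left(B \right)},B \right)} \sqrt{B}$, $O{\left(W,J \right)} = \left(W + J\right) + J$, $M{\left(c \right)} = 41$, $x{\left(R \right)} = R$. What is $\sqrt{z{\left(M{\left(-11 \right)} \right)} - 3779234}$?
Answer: $\sqrt{-3779234 + 123 \sqrt{41}} \approx 1943.8 i$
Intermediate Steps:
$O{\left(W,J \right)} = W + 2 J$ ($O{\left(W,J \right)} = \left(J + W\right) + J = W + 2 J$)
$z{\left(B \right)} = 3 B^{\frac{3}{2}}$ ($z{\left(B \right)} = \left(B + 2 B\right) \sqrt{B} = 3 B \sqrt{B} = 3 B^{\frac{3}{2}}$)
$\sqrt{z{\left(M{\left(-11 \right)} \right)} - 3779234} = \sqrt{3 \cdot 41^{\frac{3}{2}} - 3779234} = \sqrt{3 \cdot 41 \sqrt{41} - 3779234} = \sqrt{123 \sqrt{41} - 3779234} = \sqrt{-3779234 + 123 \sqrt{41}}$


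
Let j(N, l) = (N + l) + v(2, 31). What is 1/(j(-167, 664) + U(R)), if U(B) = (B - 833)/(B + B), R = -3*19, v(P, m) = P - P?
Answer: 57/28774 ≈ 0.0019810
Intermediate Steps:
v(P, m) = 0
R = -57
j(N, l) = N + l (j(N, l) = (N + l) + 0 = N + l)
U(B) = (-833 + B)/(2*B) (U(B) = (-833 + B)/((2*B)) = (-833 + B)*(1/(2*B)) = (-833 + B)/(2*B))
1/(j(-167, 664) + U(R)) = 1/((-167 + 664) + (1/2)*(-833 - 57)/(-57)) = 1/(497 + (1/2)*(-1/57)*(-890)) = 1/(497 + 445/57) = 1/(28774/57) = 57/28774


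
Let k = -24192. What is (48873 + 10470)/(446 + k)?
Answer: -59343/23746 ≈ -2.4991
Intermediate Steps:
(48873 + 10470)/(446 + k) = (48873 + 10470)/(446 - 24192) = 59343/(-23746) = 59343*(-1/23746) = -59343/23746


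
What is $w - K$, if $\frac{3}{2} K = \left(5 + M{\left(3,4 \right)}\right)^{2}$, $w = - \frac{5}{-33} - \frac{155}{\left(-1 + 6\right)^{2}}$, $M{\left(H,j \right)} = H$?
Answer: $- \frac{8038}{165} \approx -48.715$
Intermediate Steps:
$w = - \frac{998}{165}$ ($w = \left(-5\right) \left(- \frac{1}{33}\right) - \frac{155}{5^{2}} = \frac{5}{33} - \frac{155}{25} = \frac{5}{33} - \frac{31}{5} = - \frac{998}{165} \approx -6.0485$)
$K = \frac{128}{3}$ ($K = \frac{2 \left(5 + 3\right)^{2}}{3} = \frac{2 \cdot 8^{2}}{3} = \frac{2}{3} \cdot 64 = \frac{128}{3} \approx 42.667$)
$w - K = - \frac{998}{165} - \frac{128}{3} = - \frac{8038}{165}$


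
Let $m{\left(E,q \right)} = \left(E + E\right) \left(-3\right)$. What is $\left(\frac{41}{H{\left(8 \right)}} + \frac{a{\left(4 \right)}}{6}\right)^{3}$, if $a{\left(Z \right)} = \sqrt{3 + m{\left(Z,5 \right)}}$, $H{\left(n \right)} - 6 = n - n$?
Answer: $\frac{\left(41 + i \sqrt{21}\right)^{3}}{216} \approx 307.12 + 106.54 i$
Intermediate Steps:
$m{\left(E,q \right)} = - 6 E$ ($m{\left(E,q \right)} = 2 E \left(-3\right) = - 6 E$)
$H{\left(n \right)} = 6$ ($H{\left(n \right)} = 6 + \left(n - n\right) = 6 + 0 = 6$)
$a{\left(Z \right)} = \sqrt{3 - 6 Z}$
$\left(\frac{41}{H{\left(8 \right)}} + \frac{a{\left(4 \right)}}{6}\right)^{3} = \left(\frac{41}{6} + \frac{\sqrt{3 - 24}}{6}\right)^{3} = \left(41 \cdot \frac{1}{6} + \sqrt{3 - 24} \cdot \frac{1}{6}\right)^{3} = \left(\frac{41}{6} + \sqrt{-21} \cdot \frac{1}{6}\right)^{3} = \left(\frac{41}{6} + i \sqrt{21} \cdot \frac{1}{6}\right)^{3} = \left(\frac{41}{6} + \frac{i \sqrt{21}}{6}\right)^{3}$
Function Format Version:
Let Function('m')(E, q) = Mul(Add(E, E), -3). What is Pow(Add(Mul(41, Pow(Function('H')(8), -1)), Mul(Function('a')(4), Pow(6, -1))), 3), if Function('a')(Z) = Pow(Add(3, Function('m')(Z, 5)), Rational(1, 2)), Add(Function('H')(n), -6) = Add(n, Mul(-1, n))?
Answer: Mul(Rational(1, 216), Pow(Add(41, Mul(I, Pow(21, Rational(1, 2)))), 3)) ≈ Add(307.12, Mul(106.54, I))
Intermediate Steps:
Function('m')(E, q) = Mul(-6, E) (Function('m')(E, q) = Mul(Mul(2, E), -3) = Mul(-6, E))
Function('H')(n) = 6 (Function('H')(n) = Add(6, Add(n, Mul(-1, n))) = Add(6, 0) = 6)
Function('a')(Z) = Pow(Add(3, Mul(-6, Z)), Rational(1, 2))
Pow(Add(Mul(41, Pow(Function('H')(8), -1)), Mul(Function('a')(4), Pow(6, -1))), 3) = Pow(Add(Mul(41, Pow(6, -1)), Mul(Pow(Add(3, Mul(-6, 4)), Rational(1, 2)), Pow(6, -1))), 3) = Pow(Add(Mul(41, Rational(1, 6)), Mul(Pow(Add(3, -24), Rational(1, 2)), Rational(1, 6))), 3) = Pow(Add(Rational(41, 6), Mul(Pow(-21, Rational(1, 2)), Rational(1, 6))), 3) = Pow(Add(Rational(41, 6), Mul(Mul(I, Pow(21, Rational(1, 2))), Rational(1, 6))), 3) = Pow(Add(Rational(41, 6), Mul(Rational(1, 6), I, Pow(21, Rational(1, 2)))), 3)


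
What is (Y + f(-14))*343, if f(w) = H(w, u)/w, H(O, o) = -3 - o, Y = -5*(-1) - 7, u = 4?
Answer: -1029/2 ≈ -514.50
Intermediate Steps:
Y = -2 (Y = 5 - 7 = -2)
f(w) = -7/w (f(w) = (-3 - 1*4)/w = (-3 - 4)/w = -7/w)
(Y + f(-14))*343 = (-2 - 7/(-14))*343 = (-2 - 7*(-1/14))*343 = (-2 + ½)*343 = -3/2*343 = -1029/2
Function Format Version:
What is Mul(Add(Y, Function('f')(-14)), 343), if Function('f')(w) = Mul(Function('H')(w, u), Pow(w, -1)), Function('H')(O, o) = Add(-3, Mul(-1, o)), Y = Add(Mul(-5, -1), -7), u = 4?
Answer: Rational(-1029, 2) ≈ -514.50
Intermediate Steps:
Y = -2 (Y = Add(5, -7) = -2)
Function('f')(w) = Mul(-7, Pow(w, -1)) (Function('f')(w) = Mul(Add(-3, Mul(-1, 4)), Pow(w, -1)) = Mul(Add(-3, -4), Pow(w, -1)) = Mul(-7, Pow(w, -1)))
Mul(Add(Y, Function('f')(-14)), 343) = Mul(Add(-2, Mul(-7, Pow(-14, -1))), 343) = Mul(Add(-2, Mul(-7, Rational(-1, 14))), 343) = Mul(Add(-2, Rational(1, 2)), 343) = Mul(Rational(-3, 2), 343) = Rational(-1029, 2)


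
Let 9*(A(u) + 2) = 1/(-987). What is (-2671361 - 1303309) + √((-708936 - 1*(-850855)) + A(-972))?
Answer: -3974670 + √1244260276770/2961 ≈ -3.9743e+6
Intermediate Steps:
A(u) = -17767/8883 (A(u) = -2 + (⅑)/(-987) = -2 + (⅑)*(-1/987) = -2 - 1/8883 = -17767/8883)
(-2671361 - 1303309) + √((-708936 - 1*(-850855)) + A(-972)) = (-2671361 - 1303309) + √((-708936 - 1*(-850855)) - 17767/8883) = -3974670 + √((-708936 + 850855) - 17767/8883) = -3974670 + √(141919 - 17767/8883) = -3974670 + √(1260648710/8883) = -3974670 + √1244260276770/2961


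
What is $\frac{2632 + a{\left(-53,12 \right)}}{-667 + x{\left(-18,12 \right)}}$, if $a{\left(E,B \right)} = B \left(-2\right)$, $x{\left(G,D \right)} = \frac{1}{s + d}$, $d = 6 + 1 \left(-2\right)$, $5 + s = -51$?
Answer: $- \frac{135616}{34685} \approx -3.9099$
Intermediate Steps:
$s = -56$ ($s = -5 - 51 = -56$)
$d = 4$ ($d = 6 - 2 = 4$)
$x{\left(G,D \right)} = - \frac{1}{52}$ ($x{\left(G,D \right)} = \frac{1}{-56 + 4} = \frac{1}{-52} = - \frac{1}{52}$)
$a{\left(E,B \right)} = - 2 B$
$\frac{2632 + a{\left(-53,12 \right)}}{-667 + x{\left(-18,12 \right)}} = \frac{2632 - 24}{-667 - \frac{1}{52}} = \frac{2632 - 24}{- \frac{34685}{52}} = 2608 \left(- \frac{52}{34685}\right) = - \frac{135616}{34685}$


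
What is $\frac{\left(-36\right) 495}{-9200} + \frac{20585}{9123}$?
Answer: $\frac{17597693}{4196580} \approx 4.1933$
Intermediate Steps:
$\frac{\left(-36\right) 495}{-9200} + \frac{20585}{9123} = \left(-17820\right) \left(- \frac{1}{9200}\right) + 20585 \cdot \frac{1}{9123} = \frac{891}{460} + \frac{20585}{9123} = \frac{17597693}{4196580}$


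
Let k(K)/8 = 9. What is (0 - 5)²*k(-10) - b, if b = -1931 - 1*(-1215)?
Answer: 2516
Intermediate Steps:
k(K) = 72 (k(K) = 8*9 = 72)
b = -716 (b = -1931 + 1215 = -716)
(0 - 5)²*k(-10) - b = (0 - 5)²*72 - 1*(-716) = (-5)²*72 + 716 = 25*72 + 716 = 1800 + 716 = 2516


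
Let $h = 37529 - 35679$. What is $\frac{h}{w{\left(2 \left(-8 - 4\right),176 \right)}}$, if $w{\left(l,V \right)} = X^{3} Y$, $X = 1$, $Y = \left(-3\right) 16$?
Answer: $- \frac{925}{24} \approx -38.542$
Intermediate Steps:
$Y = -48$
$h = 1850$
$w{\left(l,V \right)} = -48$ ($w{\left(l,V \right)} = 1^{3} \left(-48\right) = 1 \left(-48\right) = -48$)
$\frac{h}{w{\left(2 \left(-8 - 4\right),176 \right)}} = \frac{1850}{-48} = 1850 \left(- \frac{1}{48}\right) = - \frac{925}{24}$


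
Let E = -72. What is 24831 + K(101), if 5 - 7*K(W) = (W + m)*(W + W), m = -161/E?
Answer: 5506859/252 ≈ 21853.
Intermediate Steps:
m = 161/72 (m = -161/(-72) = -161*(-1/72) = 161/72 ≈ 2.2361)
K(W) = 5/7 - 2*W*(161/72 + W)/7 (K(W) = 5/7 - (W + 161/72)*(W + W)/7 = 5/7 - (161/72 + W)*2*W/7 = 5/7 - 2*W*(161/72 + W)/7)
24831 + K(101) = 24831 + (5/7 - 23/36*101 - 2/7*101²) = 24831 + (5/7 - 2323/36 - 2/7*10201) = 24831 + (5/7 - 2323/36 - 20402/7) = 24831 - 750553/252 = 5506859/252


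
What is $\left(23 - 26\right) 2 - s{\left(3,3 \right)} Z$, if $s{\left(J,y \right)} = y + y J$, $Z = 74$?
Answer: $-894$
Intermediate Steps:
$s{\left(J,y \right)} = y + J y$
$\left(23 - 26\right) 2 - s{\left(3,3 \right)} Z = \left(23 - 26\right) 2 - 3 \left(1 + 3\right) 74 = \left(-3\right) 2 - 3 \cdot 4 \cdot 74 = -6 - 12 \cdot 74 = -6 - 888 = -894$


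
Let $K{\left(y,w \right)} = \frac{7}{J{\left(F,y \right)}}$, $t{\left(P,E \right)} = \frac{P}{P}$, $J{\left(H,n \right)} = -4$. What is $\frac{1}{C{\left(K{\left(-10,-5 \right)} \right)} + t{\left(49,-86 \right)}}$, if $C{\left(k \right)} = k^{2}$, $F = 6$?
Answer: $\frac{16}{65} \approx 0.24615$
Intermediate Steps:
$t{\left(P,E \right)} = 1$
$K{\left(y,w \right)} = - \frac{7}{4}$ ($K{\left(y,w \right)} = \frac{7}{-4} = 7 \left(- \frac{1}{4}\right) = - \frac{7}{4}$)
$\frac{1}{C{\left(K{\left(-10,-5 \right)} \right)} + t{\left(49,-86 \right)}} = \frac{1}{\left(- \frac{7}{4}\right)^{2} + 1} = \frac{1}{\frac{49}{16} + 1} = \frac{1}{\frac{65}{16}} = \frac{16}{65}$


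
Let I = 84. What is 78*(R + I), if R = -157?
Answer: -5694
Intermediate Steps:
78*(R + I) = 78*(-157 + 84) = 78*(-73) = -5694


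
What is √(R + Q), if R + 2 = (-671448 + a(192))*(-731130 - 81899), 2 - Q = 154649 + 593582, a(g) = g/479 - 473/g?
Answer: √72146068613009438295/11496 ≈ 7.3886e+5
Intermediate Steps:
a(g) = -473/g + g/479 (a(g) = g*(1/479) - 473/g = g/479 - 473/g = -473/g + g/479)
Q = -748229 (Q = 2 - (154649 + 593582) = 2 - 1*748231 = 2 - 748231 = -748229)
R = 50206101250848707/91968 (R = -2 + (-671448 + (-473/192 + (1/479)*192))*(-731130 - 81899) = -2 + (-671448 + (-473*1/192 + 192/479))*(-813029) = -2 + (-671448 + (-473/192 + 192/479))*(-813029) = -2 + (-671448 - 189703/91968)*(-813029) = -2 - 61751919367/91968*(-813029) = -2 + 50206101251032643/91968 = 50206101250848707/91968 ≈ 5.4591e+11)
√(R + Q) = √(50206101250848707/91968 - 748229) = √(50206032437724035/91968) = √72146068613009438295/11496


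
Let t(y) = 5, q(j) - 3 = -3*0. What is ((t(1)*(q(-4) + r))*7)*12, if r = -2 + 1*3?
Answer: 1680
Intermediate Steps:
r = 1 (r = -2 + 3 = 1)
q(j) = 3 (q(j) = 3 - 3*0 = 3 + 0 = 3)
((t(1)*(q(-4) + r))*7)*12 = ((5*(3 + 1))*7)*12 = ((5*4)*7)*12 = (20*7)*12 = 140*12 = 1680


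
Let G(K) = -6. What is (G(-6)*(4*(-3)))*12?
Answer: 864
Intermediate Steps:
(G(-6)*(4*(-3)))*12 = -24*(-3)*12 = -6*(-12)*12 = 72*12 = 864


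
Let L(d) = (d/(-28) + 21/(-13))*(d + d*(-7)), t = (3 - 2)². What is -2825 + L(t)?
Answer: -512347/182 ≈ -2815.1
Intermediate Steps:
t = 1 (t = 1² = 1)
L(d) = -6*d*(-21/13 - d/28) (L(d) = (d*(-1/28) + 21*(-1/13))*(d - 7*d) = (-d/28 - 21/13)*(-6*d) = (-21/13 - d/28)*(-6*d) = -6*d*(-21/13 - d/28))
-2825 + L(t) = -2825 + (3/182)*1*(588 + 13*1) = -2825 + (3/182)*1*(588 + 13) = -2825 + (3/182)*1*601 = -2825 + 1803/182 = -512347/182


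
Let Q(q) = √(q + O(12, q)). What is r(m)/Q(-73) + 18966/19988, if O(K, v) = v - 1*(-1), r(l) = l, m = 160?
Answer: 9483/9994 - 32*I*√145/29 ≈ 0.94887 - 13.287*I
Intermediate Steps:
O(K, v) = 1 + v (O(K, v) = v + 1 = 1 + v)
Q(q) = √(1 + 2*q) (Q(q) = √(q + (1 + q)) = √(1 + 2*q))
r(m)/Q(-73) + 18966/19988 = 160/(√(1 + 2*(-73))) + 18966/19988 = 160/(√(1 - 146)) + 18966*(1/19988) = 160/(√(-145)) + 9483/9994 = 160/((I*√145)) + 9483/9994 = 160*(-I*√145/145) + 9483/9994 = -32*I*√145/29 + 9483/9994 = 9483/9994 - 32*I*√145/29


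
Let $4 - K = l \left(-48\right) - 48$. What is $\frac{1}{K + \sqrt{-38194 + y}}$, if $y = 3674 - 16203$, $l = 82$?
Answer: $\frac{3988}{15954867} - \frac{i \sqrt{50723}}{15954867} \approx 0.00024995 - 1.4116 \cdot 10^{-5} i$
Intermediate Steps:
$K = 3988$ ($K = 4 - \left(82 \left(-48\right) - 48\right) = 4 - \left(-3936 - 48\right) = 4 - -3984 = 4 + 3984 = 3988$)
$y = -12529$ ($y = 3674 - 16203 = -12529$)
$\frac{1}{K + \sqrt{-38194 + y}} = \frac{1}{3988 + \sqrt{-38194 - 12529}} = \frac{1}{3988 + \sqrt{-50723}} = \frac{1}{3988 + i \sqrt{50723}}$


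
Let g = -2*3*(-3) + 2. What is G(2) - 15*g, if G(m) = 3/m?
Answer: -597/2 ≈ -298.50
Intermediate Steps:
g = 20 (g = -6*(-3) + 2 = 18 + 2 = 20)
G(2) - 15*g = 3/2 - 15*20 = 3*(½) - 300 = 3/2 - 300 = -597/2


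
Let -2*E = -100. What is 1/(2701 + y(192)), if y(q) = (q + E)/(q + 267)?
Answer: 459/1240001 ≈ 0.00037016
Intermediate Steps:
E = 50 (E = -1/2*(-100) = 50)
y(q) = (50 + q)/(267 + q) (y(q) = (q + 50)/(q + 267) = (50 + q)/(267 + q))
1/(2701 + y(192)) = 1/(2701 + (50 + 192)/(267 + 192)) = 1/(2701 + 242/459) = 1/(1240001/459) = 459/1240001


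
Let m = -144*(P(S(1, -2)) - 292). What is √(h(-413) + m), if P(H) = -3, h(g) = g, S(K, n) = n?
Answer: √42067 ≈ 205.10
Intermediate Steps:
m = 42480 (m = -144*(-3 - 292) = -144*(-295) = 42480)
√(h(-413) + m) = √(-413 + 42480) = √42067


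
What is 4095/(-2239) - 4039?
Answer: -9047416/2239 ≈ -4040.8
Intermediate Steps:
4095/(-2239) - 4039 = 4095*(-1/2239) - 4039 = -4095/2239 - 4039 = -9047416/2239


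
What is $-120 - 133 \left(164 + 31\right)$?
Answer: $-26055$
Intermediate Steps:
$-120 - 133 \left(164 + 31\right) = -120 - 25935 = -26055$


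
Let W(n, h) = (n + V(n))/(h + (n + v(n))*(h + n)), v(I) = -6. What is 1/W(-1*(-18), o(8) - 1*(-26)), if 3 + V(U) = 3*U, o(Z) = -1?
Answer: 541/69 ≈ 7.8406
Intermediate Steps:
V(U) = -3 + 3*U
W(n, h) = (-3 + 4*n)/(h + (-6 + n)*(h + n)) (W(n, h) = (n + (-3 + 3*n))/(h + (n - 6)*(h + n)) = (-3 + 4*n)/(h + (-6 + n)*(h + n)))
1/W(-1*(-18), o(8) - 1*(-26)) = 1/((-3 + 4*(-1*(-18)))/((-1*(-18))² - (-6)*(-18) - 5*(-1 - 1*(-26)) + (-1 - 1*(-26))*(-1*(-18)))) = 1/((-3 + 4*18)/(18² - 6*18 - 5*(-1 + 26) + (-1 + 26)*18)) = 1/((-3 + 72)/(324 - 108 - 5*25 + 25*18)) = 1/(69/(324 - 108 - 125 + 450)) = 1/(69/541) = 541/69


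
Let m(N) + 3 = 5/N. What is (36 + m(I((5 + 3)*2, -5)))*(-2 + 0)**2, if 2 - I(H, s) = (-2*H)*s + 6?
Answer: 5407/41 ≈ 131.88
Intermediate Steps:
I(H, s) = -4 + 2*H*s (I(H, s) = 2 - ((-2*H)*s + 6) = 2 - (-2*H*s + 6) = 2 - (6 - 2*H*s) = 2 + (-6 + 2*H*s) = -4 + 2*H*s)
m(N) = -3 + 5/N
(36 + m(I((5 + 3)*2, -5)))*(-2 + 0)**2 = (36 + (-3 + 5/(-4 + 2*((5 + 3)*2)*(-5))))*(-2 + 0)**2 = (36 + (-3 + 5/(-4 + 2*(8*2)*(-5))))*(-2)**2 = (36 + (-3 + 5/(-4 + 2*16*(-5))))*4 = (36 + (-3 + 5/(-4 - 160)))*4 = (36 + (-3 + 5/(-164)))*4 = (36 + (-3 + 5*(-1/164)))*4 = (36 + (-3 - 5/164))*4 = (36 - 497/164)*4 = (5407/164)*4 = 5407/41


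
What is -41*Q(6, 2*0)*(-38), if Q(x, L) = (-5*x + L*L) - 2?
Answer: -49856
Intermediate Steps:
Q(x, L) = -2 + L² - 5*x (Q(x, L) = (-5*x + L²) - 2 = (L² - 5*x) - 2 = -2 + L² - 5*x)
-41*Q(6, 2*0)*(-38) = -41*(-2 + (2*0)² - 5*6)*(-38) = -41*(-2 + 0² - 30)*(-38) = -41*(-2 + 0 - 30)*(-38) = -41*(-32)*(-38) = 1312*(-38) = -49856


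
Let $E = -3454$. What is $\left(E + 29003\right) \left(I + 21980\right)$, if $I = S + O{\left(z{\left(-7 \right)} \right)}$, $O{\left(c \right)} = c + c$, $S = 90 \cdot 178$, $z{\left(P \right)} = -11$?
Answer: $970299922$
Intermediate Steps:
$S = 16020$
$O{\left(c \right)} = 2 c$
$I = 15998$ ($I = 16020 + 2 \left(-11\right) = 16020 - 22 = 15998$)
$\left(E + 29003\right) \left(I + 21980\right) = \left(-3454 + 29003\right) \left(15998 + 21980\right) = 25549 \cdot 37978 = 970299922$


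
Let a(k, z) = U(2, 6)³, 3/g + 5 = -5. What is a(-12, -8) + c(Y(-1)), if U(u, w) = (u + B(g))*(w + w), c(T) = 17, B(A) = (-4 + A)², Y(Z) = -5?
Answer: 232268404148/15625 ≈ 1.4865e+7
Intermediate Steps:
g = -3/10 (g = 3/(-5 - 5) = 3/(-10) = 3*(-⅒) = -3/10 ≈ -0.30000)
U(u, w) = 2*w*(1849/100 + u) (U(u, w) = (u + (-4 - 3/10)²)*(w + w) = (u + (-43/10)²)*(2*w) = (u + 1849/100)*(2*w) = (1849/100 + u)*(2*w) = 2*w*(1849/100 + u))
a(k, z) = 232268138523/15625 (a(k, z) = ((1/50)*6*(1849 + 100*2))³ = ((1/50)*6*(1849 + 200))³ = ((1/50)*6*2049)³ = (6147/25)³ = 232268138523/15625)
a(-12, -8) + c(Y(-1)) = 232268138523/15625 + 17 = 232268404148/15625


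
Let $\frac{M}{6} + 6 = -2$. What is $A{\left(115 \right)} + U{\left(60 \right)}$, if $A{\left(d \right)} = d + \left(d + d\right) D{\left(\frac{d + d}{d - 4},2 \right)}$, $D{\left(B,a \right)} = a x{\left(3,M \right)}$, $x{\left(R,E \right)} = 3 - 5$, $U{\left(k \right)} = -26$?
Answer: $-831$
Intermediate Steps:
$M = -48$ ($M = -36 + 6 \left(-2\right) = -36 - 12 = -48$)
$x{\left(R,E \right)} = -2$ ($x{\left(R,E \right)} = 3 - 5 = -2$)
$D{\left(B,a \right)} = - 2 a$ ($D{\left(B,a \right)} = a \left(-2\right) = - 2 a$)
$A{\left(d \right)} = - 7 d$ ($A{\left(d \right)} = d + \left(d + d\right) \left(\left(-2\right) 2\right) = d + 2 d \left(-4\right) = d - 8 d = - 7 d$)
$A{\left(115 \right)} + U{\left(60 \right)} = \left(-7\right) 115 - 26 = -805 - 26 = -831$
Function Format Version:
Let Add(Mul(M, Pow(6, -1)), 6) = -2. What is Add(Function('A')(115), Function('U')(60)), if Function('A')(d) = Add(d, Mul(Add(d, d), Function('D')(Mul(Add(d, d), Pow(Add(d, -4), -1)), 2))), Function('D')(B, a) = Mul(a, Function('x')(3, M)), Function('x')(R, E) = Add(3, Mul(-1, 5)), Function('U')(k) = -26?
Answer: -831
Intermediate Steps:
M = -48 (M = Add(-36, Mul(6, -2)) = Add(-36, -12) = -48)
Function('x')(R, E) = -2 (Function('x')(R, E) = Add(3, -5) = -2)
Function('D')(B, a) = Mul(-2, a) (Function('D')(B, a) = Mul(a, -2) = Mul(-2, a))
Function('A')(d) = Mul(-7, d) (Function('A')(d) = Add(d, Mul(Add(d, d), Mul(-2, 2))) = Add(d, Mul(Mul(2, d), -4)) = Add(d, Mul(-8, d)) = Mul(-7, d))
Add(Function('A')(115), Function('U')(60)) = Add(Mul(-7, 115), -26) = Add(-805, -26) = -831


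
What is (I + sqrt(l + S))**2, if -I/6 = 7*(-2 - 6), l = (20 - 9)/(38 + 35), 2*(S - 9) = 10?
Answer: (24528 + sqrt(75409))**2/5329 ≈ 1.1544e+5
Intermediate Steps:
S = 14 (S = 9 + (1/2)*10 = 9 + 5 = 14)
l = 11/73 ≈ 0.15068
I = 336 (I = -42*(-2 - 6) = -42*(-8) = -6*(-56) = 336)
(I + sqrt(l + S))**2 = (336 + sqrt(11/73 + 14))**2 = (336 + sqrt(1033/73))**2 = (336 + sqrt(75409)/73)**2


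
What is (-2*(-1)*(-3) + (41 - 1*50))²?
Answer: 225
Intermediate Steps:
(-2*(-1)*(-3) + (41 - 1*50))² = (2*(-3) + (41 - 50))² = (-6 - 9)² = (-15)² = 225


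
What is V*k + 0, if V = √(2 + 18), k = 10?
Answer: 20*√5 ≈ 44.721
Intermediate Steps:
V = 2*√5 (V = √20 = 2*√5 ≈ 4.4721)
V*k + 0 = (2*√5)*10 + 0 = 20*√5 + 0 = 20*√5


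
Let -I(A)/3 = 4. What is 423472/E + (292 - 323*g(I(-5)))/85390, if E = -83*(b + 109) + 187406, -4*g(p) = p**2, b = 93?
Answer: 238714393/91068435 ≈ 2.6213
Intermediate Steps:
I(A) = -12 (I(A) = -3*4 = -12)
g(p) = -p**2/4
E = 170640 (E = -83*(93 + 109) + 187406 = -83*202 + 187406 = -16766 + 187406 = 170640)
423472/E + (292 - 323*g(I(-5)))/85390 = 423472/170640 + (292 - (-323)*(-12)**2/4)/85390 = 423472*(1/170640) + (292 - (-323)*144/4)*(1/85390) = 26467/10665 + (292 - 323*(-36))*(1/85390) = 26467/10665 + (292 + 11628)*(1/85390) = 26467/10665 + 11920*(1/85390) = 26467/10665 + 1192/8539 = 238714393/91068435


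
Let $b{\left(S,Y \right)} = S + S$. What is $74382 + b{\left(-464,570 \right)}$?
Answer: $73454$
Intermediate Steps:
$b{\left(S,Y \right)} = 2 S$
$74382 + b{\left(-464,570 \right)} = 74382 + 2 \left(-464\right) = 74382 - 928 = 73454$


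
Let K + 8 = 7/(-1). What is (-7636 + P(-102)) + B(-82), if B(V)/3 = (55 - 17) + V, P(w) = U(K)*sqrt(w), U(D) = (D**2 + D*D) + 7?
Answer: -7768 + 457*I*sqrt(102) ≈ -7768.0 + 4615.5*I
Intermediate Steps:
K = -15 (K = -8 + 7/(-1) = -8 + 7*(-1) = -8 - 7 = -15)
U(D) = 7 + 2*D**2 (U(D) = (D**2 + D**2) + 7 = 2*D**2 + 7 = 7 + 2*D**2)
P(w) = 457*sqrt(w) (P(w) = (7 + 2*(-15)**2)*sqrt(w) = (7 + 2*225)*sqrt(w) = (7 + 450)*sqrt(w) = 457*sqrt(w))
B(V) = 114 + 3*V (B(V) = 3*((55 - 17) + V) = 3*(38 + V) = 114 + 3*V)
(-7636 + P(-102)) + B(-82) = (-7636 + 457*sqrt(-102)) + (114 + 3*(-82)) = (-7636 + 457*(I*sqrt(102))) + (114 - 246) = (-7636 + 457*I*sqrt(102)) - 132 = -7768 + 457*I*sqrt(102)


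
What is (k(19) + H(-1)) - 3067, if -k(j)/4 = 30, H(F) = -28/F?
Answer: -3159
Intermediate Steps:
k(j) = -120 (k(j) = -4*30 = -120)
(k(19) + H(-1)) - 3067 = (-120 - 28/(-1)) - 3067 = (-120 - 28*(-1)) - 3067 = (-120 + 28) - 3067 = -92 - 3067 = -3159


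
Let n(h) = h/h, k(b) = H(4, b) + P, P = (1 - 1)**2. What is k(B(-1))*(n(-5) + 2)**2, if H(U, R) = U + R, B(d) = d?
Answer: 27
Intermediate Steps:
H(U, R) = R + U
P = 0 (P = 0**2 = 0)
k(b) = 4 + b (k(b) = (b + 4) + 0 = (4 + b) + 0 = 4 + b)
n(h) = 1
k(B(-1))*(n(-5) + 2)**2 = (4 - 1)*(1 + 2)**2 = 3*3**2 = 3*9 = 27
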